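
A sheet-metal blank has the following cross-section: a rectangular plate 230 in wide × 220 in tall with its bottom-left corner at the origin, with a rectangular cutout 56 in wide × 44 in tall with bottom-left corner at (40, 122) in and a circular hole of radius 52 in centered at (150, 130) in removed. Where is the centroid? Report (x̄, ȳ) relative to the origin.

x̄ = 110.42 in, ȳ = 103.60 in

plate: A = 230 × 220 = 50600.00, centroid at (115.00, 110.00).
hole 1: A = −(56 × 44) = -2464.00, centroid at (68.00, 144.00).
hole 2: A = −π·52² = -8494.87, centroid at (150.00, 130.00).
ΣA = 39641.13 in²
ΣAx̄ = (50600.00)(115.00) + (-2464.00)(68.00) + (-8494.87)(150.00) = 4377218.02 in³
ΣAȳ = (50600.00)(110.00) + (-2464.00)(144.00) + (-8494.87)(130.00) = 4106851.35 in³
x̄ = 4377218.02 / 39641.13 = 110.42 in
ȳ = 4106851.35 / 39641.13 = 103.60 in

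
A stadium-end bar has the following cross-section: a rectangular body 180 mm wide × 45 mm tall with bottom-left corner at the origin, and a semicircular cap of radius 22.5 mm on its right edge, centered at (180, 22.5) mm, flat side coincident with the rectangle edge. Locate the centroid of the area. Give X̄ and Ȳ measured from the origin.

X̄ = 98.90 mm, Ȳ = 22.50 mm

rectangular body: A = 180 × 45 = 8100.00, centroid at (90.00, 22.50).
semicircular end: A = ½π·22.5² = 795.22, centroid at (189.55, 22.50).
ΣA = 8895.22 mm²
ΣAX̄ = (8100.00)(90.00) + (795.22)(189.55) = 879732.57 mm³
ΣAȲ = (8100.00)(22.50) + (795.22)(22.50) = 200142.35 mm³
X̄ = 879732.57 / 8895.22 = 98.90 mm
Ȳ = 200142.35 / 8895.22 = 22.50 mm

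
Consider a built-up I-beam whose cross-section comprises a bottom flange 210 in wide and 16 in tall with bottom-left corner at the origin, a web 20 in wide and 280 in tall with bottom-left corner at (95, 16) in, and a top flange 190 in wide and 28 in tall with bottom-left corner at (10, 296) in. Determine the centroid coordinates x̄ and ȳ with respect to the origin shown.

x̄ = 105.00 in, ȳ = 178.55 in

Part | A | x̄ᵢ | ȳᵢ | A·x̄ᵢ | A·ȳᵢ
bottom flange | 3360.00 | 105.00 | 8.00 | 352800.00 | 26880.00
web | 5600.00 | 105.00 | 156.00 | 588000.00 | 873600.00
top flange | 5320.00 | 105.00 | 310.00 | 558600.00 | 1649200.00
Σ | 14280.00 |  |  | 1499400.00 | 2549680.00
x̄ = 1499400.00 / 14280.00 = 105.00 in
ȳ = 2549680.00 / 14280.00 = 178.55 in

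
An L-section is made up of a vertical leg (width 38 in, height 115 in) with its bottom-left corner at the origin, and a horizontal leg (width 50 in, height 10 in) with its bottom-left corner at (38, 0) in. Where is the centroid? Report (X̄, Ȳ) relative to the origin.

X̄ = 23.52 in, Ȳ = 52.11 in

vertical leg: A = 38 × 115 = 4370.00, centroid at (19.00, 57.50).
horizontal leg: A = 50 × 10 = 500.00, centroid at (63.00, 5.00).
ΣA = 4870.00 in², ΣAX̄ = 114530.00 in³, ΣAȲ = 253775.00 in³.
X̄ = 114530.00/4870.00 = 23.52 in; Ȳ = 253775.00/4870.00 = 52.11 in.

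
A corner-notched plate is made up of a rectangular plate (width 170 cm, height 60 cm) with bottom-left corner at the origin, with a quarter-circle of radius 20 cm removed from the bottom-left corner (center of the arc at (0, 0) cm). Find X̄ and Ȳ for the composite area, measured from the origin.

X̄ = 87.43 cm, Ȳ = 30.68 cm

plate: A = 170 × 60 = 10200.00, centroid at (85.00, 30.00).
removed quarter-circle: A = −¼π·20² = -314.16, centroid at (8.49, 8.49).
ΣA = 9885.84 cm²
ΣAX̄ = (10200.00)(85.00) + (-314.16)(8.49) = 864333.33 cm³
ΣAȲ = (10200.00)(30.00) + (-314.16)(8.49) = 303333.33 cm³
X̄ = 864333.33 / 9885.84 = 87.43 cm
Ȳ = 303333.33 / 9885.84 = 30.68 cm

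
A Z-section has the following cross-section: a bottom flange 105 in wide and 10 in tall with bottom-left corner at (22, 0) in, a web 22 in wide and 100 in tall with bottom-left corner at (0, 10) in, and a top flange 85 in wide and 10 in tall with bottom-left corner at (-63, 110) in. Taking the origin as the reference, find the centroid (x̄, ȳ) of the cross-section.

x̄ = 20.73 in, ȳ = 57.32 in

bottom flange: A = 105 × 10 = 1050.00, centroid at (74.50, 5.00).
web: A = 22 × 100 = 2200.00, centroid at (11.00, 60.00).
top flange: A = 85 × 10 = 850.00, centroid at (-20.50, 115.00).
ΣA = 4100.00 in²
ΣAx̄ = (1050.00)(74.50) + (2200.00)(11.00) + (850.00)(-20.50) = 85000.00 in³
ΣAȳ = (1050.00)(5.00) + (2200.00)(60.00) + (850.00)(115.00) = 235000.00 in³
x̄ = 85000.00 / 4100.00 = 20.73 in
ȳ = 235000.00 / 4100.00 = 57.32 in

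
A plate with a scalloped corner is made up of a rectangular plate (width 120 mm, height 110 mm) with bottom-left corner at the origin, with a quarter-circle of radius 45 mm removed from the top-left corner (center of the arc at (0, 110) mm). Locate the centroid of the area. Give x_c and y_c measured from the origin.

Part | A | x̄ᵢ | ȳᵢ | A·x̄ᵢ | A·ȳᵢ
plate | 13200.00 | 60.00 | 55.00 | 792000.00 | 726000.00
removed quarter-circle | -1590.43 | 19.10 | 90.90 | -30375.00 | -144572.44
Σ | 11609.57 |  |  | 761625.00 | 581427.56
x_c = 761625.00 / 11609.57 = 65.60 mm
y_c = 581427.56 / 11609.57 = 50.08 mm

x_c = 65.60 mm, y_c = 50.08 mm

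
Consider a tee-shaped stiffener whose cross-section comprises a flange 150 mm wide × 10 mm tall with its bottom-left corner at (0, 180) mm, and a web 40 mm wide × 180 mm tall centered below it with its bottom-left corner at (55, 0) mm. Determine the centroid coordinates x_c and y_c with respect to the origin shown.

x_c = 75.00 mm, y_c = 106.38 mm

web: A = 40 × 180 = 7200.00, centroid at (75.00, 90.00).
flange: A = 150 × 10 = 1500.00, centroid at (75.00, 185.00).
ΣA = 8700.00 mm², ΣAx_c = 652500.00 mm³, ΣAy_c = 925500.00 mm³.
x_c = 652500.00/8700.00 = 75.00 mm; y_c = 925500.00/8700.00 = 106.38 mm.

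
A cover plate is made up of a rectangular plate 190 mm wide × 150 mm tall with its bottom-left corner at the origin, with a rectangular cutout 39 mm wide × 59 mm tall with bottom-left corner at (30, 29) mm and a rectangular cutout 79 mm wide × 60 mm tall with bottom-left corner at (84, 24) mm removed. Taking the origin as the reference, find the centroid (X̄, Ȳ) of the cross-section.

X̄ = 93.58 mm, Ȳ = 81.41 mm

Part | A | x̄ᵢ | ȳᵢ | A·x̄ᵢ | A·ȳᵢ
plate | 28500.00 | 95.00 | 75.00 | 2707500.00 | 2137500.00
hole 1 | -2301.00 | 49.50 | 58.50 | -113899.50 | -134608.50
hole 2 | -4740.00 | 123.50 | 54.00 | -585390.00 | -255960.00
Σ | 21459.00 |  |  | 2008210.50 | 1746931.50
X̄ = 2008210.50 / 21459.00 = 93.58 mm
Ȳ = 1746931.50 / 21459.00 = 81.41 mm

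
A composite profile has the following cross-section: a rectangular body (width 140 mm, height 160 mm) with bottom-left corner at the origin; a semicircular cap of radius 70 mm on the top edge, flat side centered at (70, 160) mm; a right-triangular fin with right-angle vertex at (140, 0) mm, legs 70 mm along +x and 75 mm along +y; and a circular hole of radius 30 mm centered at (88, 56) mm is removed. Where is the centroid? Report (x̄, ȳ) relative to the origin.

rectangular body: A = 140 × 160 = 22400.00, centroid at (70.00, 80.00).
semicircular top: A = ½π·70² = 7696.90, centroid at (70.00, 189.71).
triangular fin: A = ½·70·75 = 2625.00, centroid at (163.33, 25.00).
hole: A = −π·30² = -2827.43, centroid at (88.00, 56.00).
ΣA = 29894.47 mm²
ΣAx̄ = (22400.00)(70.00) + (7696.90)(70.00) + (2625.00)(163.33) + (-2827.43)(88.00) = 2286719.00 mm³
ΣAȳ = (22400.00)(80.00) + (7696.90)(189.71) + (2625.00)(25.00) + (-2827.43)(56.00) = 3159459.72 mm³
x̄ = 2286719.00 / 29894.47 = 76.49 mm
ȳ = 3159459.72 / 29894.47 = 105.69 mm

x̄ = 76.49 mm, ȳ = 105.69 mm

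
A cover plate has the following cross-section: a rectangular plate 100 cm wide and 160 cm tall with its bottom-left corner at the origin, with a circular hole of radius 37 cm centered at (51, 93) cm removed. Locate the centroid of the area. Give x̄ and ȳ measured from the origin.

x̄ = 49.63 cm, ȳ = 75.22 cm

plate: A = 100 × 160 = 16000.00, centroid at (50.00, 80.00).
hole: A = −π·37² = -4300.84, centroid at (51.00, 93.00).
ΣA = 11699.16 cm², ΣAx̄ = 580657.14 cm³, ΣAȳ = 880021.85 cm³.
x̄ = 580657.14/11699.16 = 49.63 cm; ȳ = 880021.85/11699.16 = 75.22 cm.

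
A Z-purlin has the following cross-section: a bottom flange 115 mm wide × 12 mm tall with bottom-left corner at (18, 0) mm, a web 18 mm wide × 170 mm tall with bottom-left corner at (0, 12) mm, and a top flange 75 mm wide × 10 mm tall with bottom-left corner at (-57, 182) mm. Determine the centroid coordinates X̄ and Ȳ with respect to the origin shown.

Part | A | x̄ᵢ | ȳᵢ | A·x̄ᵢ | A·ȳᵢ
bottom flange | 1380.00 | 75.50 | 6.00 | 104190.00 | 8280.00
web | 3060.00 | 9.00 | 97.00 | 27540.00 | 296820.00
top flange | 750.00 | -19.50 | 187.00 | -14625.00 | 140250.00
Σ | 5190.00 |  |  | 117105.00 | 445350.00
X̄ = 117105.00 / 5190.00 = 22.56 mm
Ȳ = 445350.00 / 5190.00 = 85.81 mm

X̄ = 22.56 mm, Ȳ = 85.81 mm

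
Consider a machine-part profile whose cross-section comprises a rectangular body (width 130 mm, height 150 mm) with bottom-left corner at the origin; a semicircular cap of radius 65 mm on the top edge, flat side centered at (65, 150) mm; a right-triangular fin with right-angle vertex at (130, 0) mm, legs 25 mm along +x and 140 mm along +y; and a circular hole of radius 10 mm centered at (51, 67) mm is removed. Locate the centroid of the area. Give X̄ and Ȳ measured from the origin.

X̄ = 69.81 mm, Ȳ = 97.99 mm

Part | A | x̄ᵢ | ȳᵢ | A·x̄ᵢ | A·ȳᵢ
rectangular body | 19500.00 | 65.00 | 75.00 | 1267500.00 | 1462500.00
semicircular top | 6636.61 | 65.00 | 177.59 | 431379.94 | 1178575.51
triangular fin | 1750.00 | 138.33 | 46.67 | 242083.33 | 81666.67
hole | -314.16 | 51.00 | 67.00 | -16022.12 | -21048.67
Σ | 27572.46 |  |  | 1924941.15 | 2701693.50
X̄ = 1924941.15 / 27572.46 = 69.81 mm
Ȳ = 2701693.50 / 27572.46 = 97.99 mm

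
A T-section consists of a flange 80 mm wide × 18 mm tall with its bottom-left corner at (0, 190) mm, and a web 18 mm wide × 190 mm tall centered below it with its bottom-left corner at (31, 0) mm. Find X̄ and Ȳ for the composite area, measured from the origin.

Part | A | x̄ᵢ | ȳᵢ | A·x̄ᵢ | A·ȳᵢ
web | 3420.00 | 40.00 | 95.00 | 136800.00 | 324900.00
flange | 1440.00 | 40.00 | 199.00 | 57600.00 | 286560.00
Σ | 4860.00 |  |  | 194400.00 | 611460.00
X̄ = 194400.00 / 4860.00 = 40.00 mm
Ȳ = 611460.00 / 4860.00 = 125.81 mm

X̄ = 40.00 mm, Ȳ = 125.81 mm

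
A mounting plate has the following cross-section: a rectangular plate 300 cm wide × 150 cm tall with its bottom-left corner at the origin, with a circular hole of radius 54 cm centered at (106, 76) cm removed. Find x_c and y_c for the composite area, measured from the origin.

x_c = 161.25 cm, y_c = 74.74 cm

plate: A = 300 × 150 = 45000.00, centroid at (150.00, 75.00).
hole: A = −π·54² = -9160.88, centroid at (106.00, 76.00).
ΣA = 35839.12 cm², ΣAx_c = 5778946.28 cm³, ΣAy_c = 2678772.80 cm³.
x_c = 5778946.28/35839.12 = 161.25 cm; y_c = 2678772.80/35839.12 = 74.74 cm.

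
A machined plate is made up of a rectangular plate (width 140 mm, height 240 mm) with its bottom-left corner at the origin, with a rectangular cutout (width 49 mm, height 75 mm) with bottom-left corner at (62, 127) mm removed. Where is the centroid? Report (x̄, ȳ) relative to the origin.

x̄ = 67.97 mm, ȳ = 114.54 mm

plate: A = 140 × 240 = 33600.00, centroid at (70.00, 120.00).
hole: A = −(49 × 75) = -3675.00, centroid at (86.50, 164.50).
ΣA = 29925.00 mm²
ΣAx̄ = (33600.00)(70.00) + (-3675.00)(86.50) = 2034112.50 mm³
ΣAȳ = (33600.00)(120.00) + (-3675.00)(164.50) = 3427462.50 mm³
x̄ = 2034112.50 / 29925.00 = 67.97 mm
ȳ = 3427462.50 / 29925.00 = 114.54 mm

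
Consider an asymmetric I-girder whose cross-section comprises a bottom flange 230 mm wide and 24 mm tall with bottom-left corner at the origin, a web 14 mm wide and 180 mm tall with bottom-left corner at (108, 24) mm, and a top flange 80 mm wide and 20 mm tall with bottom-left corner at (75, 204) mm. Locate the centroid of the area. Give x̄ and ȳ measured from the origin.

x̄ = 115.00 mm, ȳ = 72.19 mm

bottom flange: A = 230 × 24 = 5520.00, centroid at (115.00, 12.00).
web: A = 14 × 180 = 2520.00, centroid at (115.00, 114.00).
top flange: A = 80 × 20 = 1600.00, centroid at (115.00, 214.00).
ΣA = 9640.00 mm²
ΣAx̄ = (5520.00)(115.00) + (2520.00)(115.00) + (1600.00)(115.00) = 1108600.00 mm³
ΣAȳ = (5520.00)(12.00) + (2520.00)(114.00) + (1600.00)(214.00) = 695920.00 mm³
x̄ = 1108600.00 / 9640.00 = 115.00 mm
ȳ = 695920.00 / 9640.00 = 72.19 mm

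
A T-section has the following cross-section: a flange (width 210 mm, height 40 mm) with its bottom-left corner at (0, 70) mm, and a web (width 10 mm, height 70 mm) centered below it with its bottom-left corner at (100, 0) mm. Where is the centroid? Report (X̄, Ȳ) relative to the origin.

Part | A | x̄ᵢ | ȳᵢ | A·x̄ᵢ | A·ȳᵢ
web | 700.00 | 105.00 | 35.00 | 73500.00 | 24500.00
flange | 8400.00 | 105.00 | 90.00 | 882000.00 | 756000.00
Σ | 9100.00 |  |  | 955500.00 | 780500.00
X̄ = 955500.00 / 9100.00 = 105.00 mm
Ȳ = 780500.00 / 9100.00 = 85.77 mm

X̄ = 105.00 mm, Ȳ = 85.77 mm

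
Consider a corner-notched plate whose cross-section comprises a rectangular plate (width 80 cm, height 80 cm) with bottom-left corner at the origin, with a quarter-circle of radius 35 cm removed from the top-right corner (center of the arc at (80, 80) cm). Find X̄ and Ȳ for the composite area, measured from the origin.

plate: A = 80 × 80 = 6400.00, centroid at (40.00, 40.00).
removed quarter-circle: A = −¼π·35² = -962.11, centroid at (65.15, 65.15).
ΣA = 5437.89 cm², ΣAX̄ = 193322.65 cm³, ΣAȲ = 193322.65 cm³.
X̄ = 193322.65/5437.89 = 35.55 cm; Ȳ = 193322.65/5437.89 = 35.55 cm.

X̄ = 35.55 cm, Ȳ = 35.55 cm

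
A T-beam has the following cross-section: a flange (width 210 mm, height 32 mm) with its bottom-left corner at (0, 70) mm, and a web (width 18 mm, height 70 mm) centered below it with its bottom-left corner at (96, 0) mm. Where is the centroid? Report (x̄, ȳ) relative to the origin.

x̄ = 105.00 mm, ȳ = 77.95 mm

web: A = 18 × 70 = 1260.00, centroid at (105.00, 35.00).
flange: A = 210 × 32 = 6720.00, centroid at (105.00, 86.00).
ΣA = 7980.00 mm², ΣAx̄ = 837900.00 mm³, ΣAȳ = 622020.00 mm³.
x̄ = 837900.00/7980.00 = 105.00 mm; ȳ = 622020.00/7980.00 = 77.95 mm.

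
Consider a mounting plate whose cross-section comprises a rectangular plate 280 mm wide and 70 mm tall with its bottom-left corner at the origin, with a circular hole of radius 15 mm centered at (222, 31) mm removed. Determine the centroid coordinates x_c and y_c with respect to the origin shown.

plate: A = 280 × 70 = 19600.00, centroid at (140.00, 35.00).
hole: A = −π·15² = -706.86, centroid at (222.00, 31.00).
ΣA = 18893.14 mm²
ΣAx_c = (19600.00)(140.00) + (-706.86)(222.00) = 2587077.45 mm³
ΣAy_c = (19600.00)(35.00) + (-706.86)(31.00) = 664087.39 mm³
x_c = 2587077.45 / 18893.14 = 136.93 mm
y_c = 664087.39 / 18893.14 = 35.15 mm

x_c = 136.93 mm, y_c = 35.15 mm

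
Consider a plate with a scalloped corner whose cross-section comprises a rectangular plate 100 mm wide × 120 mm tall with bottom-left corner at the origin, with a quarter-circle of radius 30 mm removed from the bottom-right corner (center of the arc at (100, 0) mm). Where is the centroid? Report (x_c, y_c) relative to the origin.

x_c = 47.67 mm, y_c = 62.96 mm

Part | A | x̄ᵢ | ȳᵢ | A·x̄ᵢ | A·ȳᵢ
plate | 12000.00 | 50.00 | 60.00 | 600000.00 | 720000.00
removed quarter-circle | -706.86 | 87.27 | 12.73 | -61685.83 | -9000.00
Σ | 11293.14 |  |  | 538314.17 | 711000.00
x_c = 538314.17 / 11293.14 = 47.67 mm
y_c = 711000.00 / 11293.14 = 62.96 mm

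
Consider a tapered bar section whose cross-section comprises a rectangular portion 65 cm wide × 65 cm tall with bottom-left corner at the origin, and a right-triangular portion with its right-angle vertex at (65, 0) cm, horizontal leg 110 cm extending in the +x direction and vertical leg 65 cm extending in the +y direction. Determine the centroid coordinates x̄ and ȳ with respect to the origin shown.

rectangular portion: A = 65 × 65 = 4225.00, centroid at (32.50, 32.50).
triangular portion: A = ½·110·65 = 3575.00, centroid at (101.67, 21.67).
ΣA = 7800.00 cm², ΣAx̄ = 500770.83 cm³, ΣAȳ = 214770.83 cm³.
x̄ = 500770.83/7800.00 = 64.20 cm; ȳ = 214770.83/7800.00 = 27.53 cm.

x̄ = 64.20 cm, ȳ = 27.53 cm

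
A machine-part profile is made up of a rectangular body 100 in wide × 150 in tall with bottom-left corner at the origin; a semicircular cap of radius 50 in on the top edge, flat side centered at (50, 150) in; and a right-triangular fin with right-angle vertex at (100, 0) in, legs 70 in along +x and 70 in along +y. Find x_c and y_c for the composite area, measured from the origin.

rectangular body: A = 100 × 150 = 15000.00, centroid at (50.00, 75.00).
semicircular top: A = ½π·50² = 3926.99, centroid at (50.00, 171.22).
triangular fin: A = ½·70·70 = 2450.00, centroid at (123.33, 23.33).
ΣA = 21376.99 in²
ΣAx_c = (15000.00)(50.00) + (3926.99)(50.00) + (2450.00)(123.33) = 1248516.21 in³
ΣAy_c = (15000.00)(75.00) + (3926.99)(171.22) + (2450.00)(23.33) = 1854548.62 in³
x_c = 1248516.21 / 21376.99 = 58.40 in
y_c = 1854548.62 / 21376.99 = 86.75 in

x_c = 58.40 in, y_c = 86.75 in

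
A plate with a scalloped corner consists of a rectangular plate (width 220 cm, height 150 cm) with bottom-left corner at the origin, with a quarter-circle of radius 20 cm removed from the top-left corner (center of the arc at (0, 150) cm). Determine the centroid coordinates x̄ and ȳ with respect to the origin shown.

x̄ = 110.98 cm, ȳ = 74.36 cm

plate: A = 220 × 150 = 33000.00, centroid at (110.00, 75.00).
removed quarter-circle: A = −¼π·20² = -314.16, centroid at (8.49, 141.51).
ΣA = 32685.84 cm², ΣAx̄ = 3627333.33 cm³, ΣAȳ = 2430542.78 cm³.
x̄ = 3627333.33/32685.84 = 110.98 cm; ȳ = 2430542.78/32685.84 = 74.36 cm.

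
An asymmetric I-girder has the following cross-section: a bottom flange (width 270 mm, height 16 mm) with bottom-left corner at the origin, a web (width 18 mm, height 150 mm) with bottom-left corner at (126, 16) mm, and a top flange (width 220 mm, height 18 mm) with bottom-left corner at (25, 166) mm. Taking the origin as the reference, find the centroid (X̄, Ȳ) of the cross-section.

X̄ = 135.00 mm, Ȳ = 88.64 mm

bottom flange: A = 270 × 16 = 4320.00, centroid at (135.00, 8.00).
web: A = 18 × 150 = 2700.00, centroid at (135.00, 91.00).
top flange: A = 220 × 18 = 3960.00, centroid at (135.00, 175.00).
ΣA = 10980.00 mm², ΣAX̄ = 1482300.00 mm³, ΣAȲ = 973260.00 mm³.
X̄ = 1482300.00/10980.00 = 135.00 mm; Ȳ = 973260.00/10980.00 = 88.64 mm.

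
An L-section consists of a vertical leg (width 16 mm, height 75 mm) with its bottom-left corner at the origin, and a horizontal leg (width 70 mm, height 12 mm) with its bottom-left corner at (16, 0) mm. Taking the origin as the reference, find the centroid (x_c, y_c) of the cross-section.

vertical leg: A = 16 × 75 = 1200.00, centroid at (8.00, 37.50).
horizontal leg: A = 70 × 12 = 840.00, centroid at (51.00, 6.00).
ΣA = 2040.00 mm², ΣAx_c = 52440.00 mm³, ΣAy_c = 50040.00 mm³.
x_c = 52440.00/2040.00 = 25.71 mm; y_c = 50040.00/2040.00 = 24.53 mm.

x_c = 25.71 mm, y_c = 24.53 mm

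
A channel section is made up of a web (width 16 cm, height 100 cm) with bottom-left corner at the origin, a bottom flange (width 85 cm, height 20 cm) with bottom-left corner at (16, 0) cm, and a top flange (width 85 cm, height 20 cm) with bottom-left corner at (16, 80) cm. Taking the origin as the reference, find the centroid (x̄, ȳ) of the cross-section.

x̄ = 42.34 cm, ȳ = 50.00 cm

web: A = 16 × 100 = 1600.00, centroid at (8.00, 50.00).
bottom flange: A = 85 × 20 = 1700.00, centroid at (58.50, 10.00).
top flange: A = 85 × 20 = 1700.00, centroid at (58.50, 90.00).
ΣA = 5000.00 cm², ΣAx̄ = 211700.00 cm³, ΣAȳ = 250000.00 cm³.
x̄ = 211700.00/5000.00 = 42.34 cm; ȳ = 250000.00/5000.00 = 50.00 cm.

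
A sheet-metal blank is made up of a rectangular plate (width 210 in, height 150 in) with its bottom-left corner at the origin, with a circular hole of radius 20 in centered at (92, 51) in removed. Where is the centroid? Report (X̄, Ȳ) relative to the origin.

plate: A = 210 × 150 = 31500.00, centroid at (105.00, 75.00).
hole: A = −π·20² = -1256.64, centroid at (92.00, 51.00).
ΣA = 30243.36 in², ΣAX̄ = 3191889.39 in³, ΣAȲ = 2298411.51 in³.
X̄ = 3191889.39/30243.36 = 105.54 in; Ȳ = 2298411.51/30243.36 = 76.00 in.

X̄ = 105.54 in, Ȳ = 76.00 in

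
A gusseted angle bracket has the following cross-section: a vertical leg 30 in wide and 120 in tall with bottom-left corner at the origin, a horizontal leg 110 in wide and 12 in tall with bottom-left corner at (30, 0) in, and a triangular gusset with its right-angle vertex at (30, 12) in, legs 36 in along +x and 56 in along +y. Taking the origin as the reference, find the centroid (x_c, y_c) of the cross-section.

x_c = 35.18 in, y_c = 42.99 in

vertical leg: A = 30 × 120 = 3600.00, centroid at (15.00, 60.00).
horizontal leg: A = 110 × 12 = 1320.00, centroid at (85.00, 6.00).
gusset: A = ½·36·56 = 1008.00, centroid at (42.00, 30.67).
ΣA = 5928.00 in²
ΣAx_c = (3600.00)(15.00) + (1320.00)(85.00) + (1008.00)(42.00) = 208536.00 in³
ΣAy_c = (3600.00)(60.00) + (1320.00)(6.00) + (1008.00)(30.67) = 254832.00 in³
x_c = 208536.00 / 5928.00 = 35.18 in
y_c = 254832.00 / 5928.00 = 42.99 in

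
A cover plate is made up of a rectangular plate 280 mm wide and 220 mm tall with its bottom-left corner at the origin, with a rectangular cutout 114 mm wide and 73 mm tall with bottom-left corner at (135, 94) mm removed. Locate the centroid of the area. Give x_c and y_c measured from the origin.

x_c = 131.88 mm, y_c = 106.80 mm

plate: A = 280 × 220 = 61600.00, centroid at (140.00, 110.00).
hole: A = −(114 × 73) = -8322.00, centroid at (192.00, 130.50).
ΣA = 53278.00 mm²
ΣAx_c = (61600.00)(140.00) + (-8322.00)(192.00) = 7026176.00 mm³
ΣAy_c = (61600.00)(110.00) + (-8322.00)(130.50) = 5689979.00 mm³
x_c = 7026176.00 / 53278.00 = 131.88 mm
y_c = 5689979.00 / 53278.00 = 106.80 mm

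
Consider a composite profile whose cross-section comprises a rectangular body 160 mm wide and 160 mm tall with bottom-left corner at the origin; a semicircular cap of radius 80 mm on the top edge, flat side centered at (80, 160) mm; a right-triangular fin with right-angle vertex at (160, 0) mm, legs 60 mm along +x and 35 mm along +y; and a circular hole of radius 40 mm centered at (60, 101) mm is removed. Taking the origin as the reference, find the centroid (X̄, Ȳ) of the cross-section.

X̄ = 86.49 mm, Ȳ = 110.57 mm

rectangular body: A = 160 × 160 = 25600.00, centroid at (80.00, 80.00).
semicircular top: A = ½π·80² = 10053.10, centroid at (80.00, 193.95).
triangular fin: A = ½·60·35 = 1050.00, centroid at (180.00, 11.67).
hole: A = −π·40² = -5026.55, centroid at (60.00, 101.00).
ΣA = 31676.55 mm²
ΣAX̄ = (25600.00)(80.00) + (10053.10)(80.00) + (1050.00)(180.00) + (-5026.55)(60.00) = 2739654.82 mm³
ΣAȲ = (25600.00)(80.00) + (10053.10)(193.95) + (1050.00)(11.67) + (-5026.55)(101.00) = 3502397.40 mm³
X̄ = 2739654.82 / 31676.55 = 86.49 mm
Ȳ = 3502397.40 / 31676.55 = 110.57 mm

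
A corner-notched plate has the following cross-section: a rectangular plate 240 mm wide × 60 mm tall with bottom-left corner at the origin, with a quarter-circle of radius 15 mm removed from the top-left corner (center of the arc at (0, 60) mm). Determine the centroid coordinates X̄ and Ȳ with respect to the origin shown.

X̄ = 121.41 mm, Ȳ = 29.71 mm

plate: A = 240 × 60 = 14400.00, centroid at (120.00, 30.00).
removed quarter-circle: A = −¼π·15² = -176.71, centroid at (6.37, 53.63).
ΣA = 14223.29 mm²
ΣAX̄ = (14400.00)(120.00) + (-176.71)(6.37) = 1726875.00 mm³
ΣAȲ = (14400.00)(30.00) + (-176.71)(53.63) = 422522.12 mm³
X̄ = 1726875.00 / 14223.29 = 121.41 mm
Ȳ = 422522.12 / 14223.29 = 29.71 mm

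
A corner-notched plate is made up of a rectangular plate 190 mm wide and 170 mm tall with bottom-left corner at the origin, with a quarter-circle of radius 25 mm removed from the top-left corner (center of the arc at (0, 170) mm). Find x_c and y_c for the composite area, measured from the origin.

x_c = 96.30 mm, y_c = 83.85 mm

plate: A = 190 × 170 = 32300.00, centroid at (95.00, 85.00).
removed quarter-circle: A = −¼π·25² = -490.87, centroid at (10.61, 159.39).
ΣA = 31809.13 mm²
ΣAx_c = (32300.00)(95.00) + (-490.87)(10.61) = 3063291.67 mm³
ΣAy_c = (32300.00)(85.00) + (-490.87)(159.39) = 2667259.78 mm³
x_c = 3063291.67 / 31809.13 = 96.30 mm
y_c = 2667259.78 / 31809.13 = 83.85 mm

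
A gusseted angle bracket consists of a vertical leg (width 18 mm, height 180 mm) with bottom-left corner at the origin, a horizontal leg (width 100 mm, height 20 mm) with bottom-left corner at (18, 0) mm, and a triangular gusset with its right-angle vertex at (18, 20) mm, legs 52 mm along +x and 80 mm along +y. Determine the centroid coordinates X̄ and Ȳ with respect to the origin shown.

vertical leg: A = 18 × 180 = 3240.00, centroid at (9.00, 90.00).
horizontal leg: A = 100 × 20 = 2000.00, centroid at (68.00, 10.00).
gusset: A = ½·52·80 = 2080.00, centroid at (35.33, 46.67).
ΣA = 7320.00 mm², ΣAX̄ = 238653.33 mm³, ΣAȲ = 408666.67 mm³.
X̄ = 238653.33/7320.00 = 32.60 mm; Ȳ = 408666.67/7320.00 = 55.83 mm.

X̄ = 32.60 mm, Ȳ = 55.83 mm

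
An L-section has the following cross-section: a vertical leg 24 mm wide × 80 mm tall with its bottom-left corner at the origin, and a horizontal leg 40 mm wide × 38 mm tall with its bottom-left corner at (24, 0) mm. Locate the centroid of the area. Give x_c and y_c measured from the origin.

x_c = 26.14 mm, y_c = 30.72 mm

vertical leg: A = 24 × 80 = 1920.00, centroid at (12.00, 40.00).
horizontal leg: A = 40 × 38 = 1520.00, centroid at (44.00, 19.00).
ΣA = 3440.00 mm², ΣAx_c = 89920.00 mm³, ΣAy_c = 105680.00 mm³.
x_c = 89920.00/3440.00 = 26.14 mm; y_c = 105680.00/3440.00 = 30.72 mm.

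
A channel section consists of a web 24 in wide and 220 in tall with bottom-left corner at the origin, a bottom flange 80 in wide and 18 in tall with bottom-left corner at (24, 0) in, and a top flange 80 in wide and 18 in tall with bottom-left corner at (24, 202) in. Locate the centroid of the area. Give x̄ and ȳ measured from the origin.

x̄ = 30.35 in, ȳ = 110.00 in

web: A = 24 × 220 = 5280.00, centroid at (12.00, 110.00).
bottom flange: A = 80 × 18 = 1440.00, centroid at (64.00, 9.00).
top flange: A = 80 × 18 = 1440.00, centroid at (64.00, 211.00).
ΣA = 8160.00 in², ΣAx̄ = 247680.00 in³, ΣAȳ = 897600.00 in³.
x̄ = 247680.00/8160.00 = 30.35 in; ȳ = 897600.00/8160.00 = 110.00 in.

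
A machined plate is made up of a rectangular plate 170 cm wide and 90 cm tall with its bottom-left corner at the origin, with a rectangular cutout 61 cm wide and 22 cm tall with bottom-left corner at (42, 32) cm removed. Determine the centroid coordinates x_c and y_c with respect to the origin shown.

plate: A = 170 × 90 = 15300.00, centroid at (85.00, 45.00).
hole: A = −(61 × 22) = -1342.00, centroid at (72.50, 43.00).
ΣA = 13958.00 cm², ΣAx_c = 1203205.00 cm³, ΣAy_c = 630794.00 cm³.
x_c = 1203205.00/13958.00 = 86.20 cm; y_c = 630794.00/13958.00 = 45.19 cm.

x_c = 86.20 cm, y_c = 45.19 cm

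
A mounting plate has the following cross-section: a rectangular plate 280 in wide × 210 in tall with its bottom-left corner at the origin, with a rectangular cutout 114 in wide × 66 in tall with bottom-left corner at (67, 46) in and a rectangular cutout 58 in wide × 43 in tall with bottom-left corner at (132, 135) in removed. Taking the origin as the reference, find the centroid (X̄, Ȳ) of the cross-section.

X̄ = 141.39 in, Ȳ = 106.38 in

plate: A = 280 × 210 = 58800.00, centroid at (140.00, 105.00).
hole 1: A = −(114 × 66) = -7524.00, centroid at (124.00, 79.00).
hole 2: A = −(58 × 43) = -2494.00, centroid at (161.00, 156.50).
ΣA = 48782.00 in², ΣAX̄ = 6897490.00 in³, ΣAȲ = 5189293.00 in³.
X̄ = 6897490.00/48782.00 = 141.39 in; Ȳ = 5189293.00/48782.00 = 106.38 in.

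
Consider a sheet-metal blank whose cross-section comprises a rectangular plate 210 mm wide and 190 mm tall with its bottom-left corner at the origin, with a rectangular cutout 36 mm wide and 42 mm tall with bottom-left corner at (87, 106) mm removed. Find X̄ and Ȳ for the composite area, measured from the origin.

plate: A = 210 × 190 = 39900.00, centroid at (105.00, 95.00).
hole: A = −(36 × 42) = -1512.00, centroid at (105.00, 127.00).
ΣA = 38388.00 mm²
ΣAX̄ = (39900.00)(105.00) + (-1512.00)(105.00) = 4030740.00 mm³
ΣAȲ = (39900.00)(95.00) + (-1512.00)(127.00) = 3598476.00 mm³
X̄ = 4030740.00 / 38388.00 = 105.00 mm
Ȳ = 3598476.00 / 38388.00 = 93.74 mm

X̄ = 105.00 mm, Ȳ = 93.74 mm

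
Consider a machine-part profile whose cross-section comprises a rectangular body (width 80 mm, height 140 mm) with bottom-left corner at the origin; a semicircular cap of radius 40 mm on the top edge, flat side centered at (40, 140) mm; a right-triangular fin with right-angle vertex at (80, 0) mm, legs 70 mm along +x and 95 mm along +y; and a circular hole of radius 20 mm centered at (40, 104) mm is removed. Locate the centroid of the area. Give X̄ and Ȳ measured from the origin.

X̄ = 53.34 mm, Ȳ = 73.07 mm

rectangular body: A = 80 × 140 = 11200.00, centroid at (40.00, 70.00).
semicircular top: A = ½π·40² = 2513.27, centroid at (40.00, 156.98).
triangular fin: A = ½·70·95 = 3325.00, centroid at (103.33, 31.67).
hole: A = −π·20² = -1256.64, centroid at (40.00, 104.00).
ΣA = 15781.64 mm², ΣAX̄ = 841848.82 mm³, ΣAȲ = 1153126.46 mm³.
X̄ = 841848.82/15781.64 = 53.34 mm; Ȳ = 1153126.46/15781.64 = 73.07 mm.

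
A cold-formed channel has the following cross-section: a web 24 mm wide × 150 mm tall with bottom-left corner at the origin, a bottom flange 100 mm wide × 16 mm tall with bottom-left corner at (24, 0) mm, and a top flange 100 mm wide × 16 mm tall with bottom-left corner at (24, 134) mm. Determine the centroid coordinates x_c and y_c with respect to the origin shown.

x_c = 41.18 mm, y_c = 75.00 mm

web: A = 24 × 150 = 3600.00, centroid at (12.00, 75.00).
bottom flange: A = 100 × 16 = 1600.00, centroid at (74.00, 8.00).
top flange: A = 100 × 16 = 1600.00, centroid at (74.00, 142.00).
ΣA = 6800.00 mm², ΣAx_c = 280000.00 mm³, ΣAy_c = 510000.00 mm³.
x_c = 280000.00/6800.00 = 41.18 mm; y_c = 510000.00/6800.00 = 75.00 mm.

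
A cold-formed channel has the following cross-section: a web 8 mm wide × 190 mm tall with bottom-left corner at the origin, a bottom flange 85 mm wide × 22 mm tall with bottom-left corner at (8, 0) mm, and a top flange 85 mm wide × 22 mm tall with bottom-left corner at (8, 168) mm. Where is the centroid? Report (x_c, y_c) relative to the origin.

web: A = 8 × 190 = 1520.00, centroid at (4.00, 95.00).
bottom flange: A = 85 × 22 = 1870.00, centroid at (50.50, 11.00).
top flange: A = 85 × 22 = 1870.00, centroid at (50.50, 179.00).
ΣA = 5260.00 mm², ΣAx_c = 194950.00 mm³, ΣAy_c = 499700.00 mm³.
x_c = 194950.00/5260.00 = 37.06 mm; y_c = 499700.00/5260.00 = 95.00 mm.

x_c = 37.06 mm, y_c = 95.00 mm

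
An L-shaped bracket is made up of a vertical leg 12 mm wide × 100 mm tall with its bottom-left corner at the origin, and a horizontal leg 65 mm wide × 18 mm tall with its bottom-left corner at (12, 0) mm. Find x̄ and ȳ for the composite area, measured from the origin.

Part | A | x̄ᵢ | ȳᵢ | A·x̄ᵢ | A·ȳᵢ
vertical leg | 1200.00 | 6.00 | 50.00 | 7200.00 | 60000.00
horizontal leg | 1170.00 | 44.50 | 9.00 | 52065.00 | 10530.00
Σ | 2370.00 |  |  | 59265.00 | 70530.00
x̄ = 59265.00 / 2370.00 = 25.01 mm
ȳ = 70530.00 / 2370.00 = 29.76 mm

x̄ = 25.01 mm, ȳ = 29.76 mm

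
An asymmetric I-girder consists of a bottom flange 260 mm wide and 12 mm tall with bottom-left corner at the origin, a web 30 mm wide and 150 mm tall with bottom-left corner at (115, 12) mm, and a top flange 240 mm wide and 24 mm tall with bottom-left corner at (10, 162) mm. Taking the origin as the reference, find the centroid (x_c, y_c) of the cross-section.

bottom flange: A = 260 × 12 = 3120.00, centroid at (130.00, 6.00).
web: A = 30 × 150 = 4500.00, centroid at (130.00, 87.00).
top flange: A = 240 × 24 = 5760.00, centroid at (130.00, 174.00).
ΣA = 13380.00 mm²
ΣAx_c = (3120.00)(130.00) + (4500.00)(130.00) + (5760.00)(130.00) = 1739400.00 mm³
ΣAy_c = (3120.00)(6.00) + (4500.00)(87.00) + (5760.00)(174.00) = 1412460.00 mm³
x_c = 1739400.00 / 13380.00 = 130.00 mm
y_c = 1412460.00 / 13380.00 = 105.57 mm

x_c = 130.00 mm, y_c = 105.57 mm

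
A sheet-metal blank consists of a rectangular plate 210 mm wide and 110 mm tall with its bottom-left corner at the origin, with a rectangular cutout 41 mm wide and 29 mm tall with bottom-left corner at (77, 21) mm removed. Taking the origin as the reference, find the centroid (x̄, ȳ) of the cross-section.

x̄ = 105.41 mm, ȳ = 56.06 mm

Part | A | x̄ᵢ | ȳᵢ | A·x̄ᵢ | A·ȳᵢ
plate | 23100.00 | 105.00 | 55.00 | 2425500.00 | 1270500.00
hole | -1189.00 | 97.50 | 35.50 | -115927.50 | -42209.50
Σ | 21911.00 |  |  | 2309572.50 | 1228290.50
x̄ = 2309572.50 / 21911.00 = 105.41 mm
ȳ = 1228290.50 / 21911.00 = 56.06 mm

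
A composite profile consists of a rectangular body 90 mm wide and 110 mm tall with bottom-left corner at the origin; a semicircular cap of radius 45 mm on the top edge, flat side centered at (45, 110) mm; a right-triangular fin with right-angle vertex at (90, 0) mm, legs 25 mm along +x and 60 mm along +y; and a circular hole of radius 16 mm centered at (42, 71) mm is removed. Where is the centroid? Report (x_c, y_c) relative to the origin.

x_c = 48.26 mm, y_c = 70.09 mm

Part | A | x̄ᵢ | ȳᵢ | A·x̄ᵢ | A·ȳᵢ
rectangular body | 9900.00 | 45.00 | 55.00 | 445500.00 | 544500.00
semicircular top | 3180.86 | 45.00 | 129.10 | 143138.82 | 410644.88
triangular fin | 750.00 | 98.33 | 20.00 | 73750.00 | 15000.00
hole | -804.25 | 42.00 | 71.00 | -33778.40 | -57101.59
Σ | 13026.61 |  |  | 628610.41 | 913043.29
x_c = 628610.41 / 13026.61 = 48.26 mm
y_c = 913043.29 / 13026.61 = 70.09 mm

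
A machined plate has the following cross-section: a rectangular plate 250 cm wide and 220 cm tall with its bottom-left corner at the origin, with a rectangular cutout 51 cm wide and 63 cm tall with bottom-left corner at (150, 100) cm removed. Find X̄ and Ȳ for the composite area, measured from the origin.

X̄ = 121.87 cm, Ȳ = 108.67 cm

Part | A | x̄ᵢ | ȳᵢ | A·x̄ᵢ | A·ȳᵢ
plate | 55000.00 | 125.00 | 110.00 | 6875000.00 | 6050000.00
hole | -3213.00 | 175.50 | 131.50 | -563881.50 | -422509.50
Σ | 51787.00 |  |  | 6311118.50 | 5627490.50
X̄ = 6311118.50 / 51787.00 = 121.87 cm
Ȳ = 5627490.50 / 51787.00 = 108.67 cm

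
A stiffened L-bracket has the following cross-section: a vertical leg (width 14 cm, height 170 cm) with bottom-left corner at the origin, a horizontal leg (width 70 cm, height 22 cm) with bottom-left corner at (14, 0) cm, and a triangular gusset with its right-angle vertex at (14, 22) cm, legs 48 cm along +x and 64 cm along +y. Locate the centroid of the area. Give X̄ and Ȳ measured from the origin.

X̄ = 25.33 cm, Ȳ = 52.38 cm

Part | A | x̄ᵢ | ȳᵢ | A·x̄ᵢ | A·ȳᵢ
vertical leg | 2380.00 | 7.00 | 85.00 | 16660.00 | 202300.00
horizontal leg | 1540.00 | 49.00 | 11.00 | 75460.00 | 16940.00
gusset | 1536.00 | 30.00 | 43.33 | 46080.00 | 66560.00
Σ | 5456.00 |  |  | 138200.00 | 285800.00
X̄ = 138200.00 / 5456.00 = 25.33 cm
Ȳ = 285800.00 / 5456.00 = 52.38 cm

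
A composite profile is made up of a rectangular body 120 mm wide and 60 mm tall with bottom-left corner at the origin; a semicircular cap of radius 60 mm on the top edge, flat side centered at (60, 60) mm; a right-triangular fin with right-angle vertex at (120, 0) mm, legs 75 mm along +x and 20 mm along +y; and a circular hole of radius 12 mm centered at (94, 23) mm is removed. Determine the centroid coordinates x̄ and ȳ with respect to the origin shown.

x̄ = 63.68 mm, ȳ = 52.76 mm

Part | A | x̄ᵢ | ȳᵢ | A·x̄ᵢ | A·ȳᵢ
rectangular body | 7200.00 | 60.00 | 30.00 | 432000.00 | 216000.00
semicircular top | 5654.87 | 60.00 | 85.46 | 339292.01 | 483292.01
triangular fin | 750.00 | 145.00 | 6.67 | 108750.00 | 5000.00
hole | -452.39 | 94.00 | 23.00 | -42524.60 | -10404.95
Σ | 13152.48 |  |  | 837517.41 | 693887.05
x̄ = 837517.41 / 13152.48 = 63.68 mm
ȳ = 693887.05 / 13152.48 = 52.76 mm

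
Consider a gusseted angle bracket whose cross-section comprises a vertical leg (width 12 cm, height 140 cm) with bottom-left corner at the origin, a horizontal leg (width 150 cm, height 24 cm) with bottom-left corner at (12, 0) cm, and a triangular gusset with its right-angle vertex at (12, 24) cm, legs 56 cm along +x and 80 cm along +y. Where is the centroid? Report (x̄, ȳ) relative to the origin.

x̄ = 52.12 cm, ȳ = 36.48 cm

vertical leg: A = 12 × 140 = 1680.00, centroid at (6.00, 70.00).
horizontal leg: A = 150 × 24 = 3600.00, centroid at (87.00, 12.00).
gusset: A = ½·56·80 = 2240.00, centroid at (30.67, 50.67).
ΣA = 7520.00 cm², ΣAx̄ = 391973.33 cm³, ΣAȳ = 274293.33 cm³.
x̄ = 391973.33/7520.00 = 52.12 cm; ȳ = 274293.33/7520.00 = 36.48 cm.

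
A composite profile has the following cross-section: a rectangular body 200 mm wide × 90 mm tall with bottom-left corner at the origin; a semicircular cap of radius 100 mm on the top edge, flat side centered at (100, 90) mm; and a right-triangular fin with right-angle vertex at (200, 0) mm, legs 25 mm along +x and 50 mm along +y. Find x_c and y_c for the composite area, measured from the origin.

rectangular body: A = 200 × 90 = 18000.00, centroid at (100.00, 45.00).
semicircular top: A = ½π·100² = 15707.96, centroid at (100.00, 132.44).
triangular fin: A = ½·25·50 = 625.00, centroid at (208.33, 16.67).
ΣA = 34332.96 mm², ΣAx_c = 3501004.66 mm³, ΣAy_c = 2900800.03 mm³.
x_c = 3501004.66/34332.96 = 101.97 mm; y_c = 2900800.03/34332.96 = 84.49 mm.

x_c = 101.97 mm, y_c = 84.49 mm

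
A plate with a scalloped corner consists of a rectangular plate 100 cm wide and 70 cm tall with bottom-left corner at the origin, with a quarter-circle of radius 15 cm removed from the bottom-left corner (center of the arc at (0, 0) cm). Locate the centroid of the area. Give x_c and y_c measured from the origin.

Part | A | x̄ᵢ | ȳᵢ | A·x̄ᵢ | A·ȳᵢ
plate | 7000.00 | 50.00 | 35.00 | 350000.00 | 245000.00
removed quarter-circle | -176.71 | 6.37 | 6.37 | -1125.00 | -1125.00
Σ | 6823.29 |  |  | 348875.00 | 243875.00
x_c = 348875.00 / 6823.29 = 51.13 cm
y_c = 243875.00 / 6823.29 = 35.74 cm

x_c = 51.13 cm, y_c = 35.74 cm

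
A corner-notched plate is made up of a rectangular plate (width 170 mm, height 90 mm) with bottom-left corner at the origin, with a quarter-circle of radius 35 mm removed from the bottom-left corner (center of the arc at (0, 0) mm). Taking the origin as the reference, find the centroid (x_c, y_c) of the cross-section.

plate: A = 170 × 90 = 15300.00, centroid at (85.00, 45.00).
removed quarter-circle: A = −¼π·35² = -962.11, centroid at (14.85, 14.85).
ΣA = 14337.89 mm², ΣAx_c = 1286208.33 mm³, ΣAy_c = 674208.33 mm³.
x_c = 1286208.33/14337.89 = 89.71 mm; y_c = 674208.33/14337.89 = 47.02 mm.

x_c = 89.71 mm, y_c = 47.02 mm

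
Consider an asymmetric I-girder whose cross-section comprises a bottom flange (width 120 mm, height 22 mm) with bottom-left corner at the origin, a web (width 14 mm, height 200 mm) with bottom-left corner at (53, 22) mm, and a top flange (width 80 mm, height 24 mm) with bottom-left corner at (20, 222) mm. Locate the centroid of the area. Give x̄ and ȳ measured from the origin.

x̄ = 60.00 mm, ȳ = 111.40 mm

bottom flange: A = 120 × 22 = 2640.00, centroid at (60.00, 11.00).
web: A = 14 × 200 = 2800.00, centroid at (60.00, 122.00).
top flange: A = 80 × 24 = 1920.00, centroid at (60.00, 234.00).
ΣA = 7360.00 mm²
ΣAx̄ = (2640.00)(60.00) + (2800.00)(60.00) + (1920.00)(60.00) = 441600.00 mm³
ΣAȳ = (2640.00)(11.00) + (2800.00)(122.00) + (1920.00)(234.00) = 819920.00 mm³
x̄ = 441600.00 / 7360.00 = 60.00 mm
ȳ = 819920.00 / 7360.00 = 111.40 mm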